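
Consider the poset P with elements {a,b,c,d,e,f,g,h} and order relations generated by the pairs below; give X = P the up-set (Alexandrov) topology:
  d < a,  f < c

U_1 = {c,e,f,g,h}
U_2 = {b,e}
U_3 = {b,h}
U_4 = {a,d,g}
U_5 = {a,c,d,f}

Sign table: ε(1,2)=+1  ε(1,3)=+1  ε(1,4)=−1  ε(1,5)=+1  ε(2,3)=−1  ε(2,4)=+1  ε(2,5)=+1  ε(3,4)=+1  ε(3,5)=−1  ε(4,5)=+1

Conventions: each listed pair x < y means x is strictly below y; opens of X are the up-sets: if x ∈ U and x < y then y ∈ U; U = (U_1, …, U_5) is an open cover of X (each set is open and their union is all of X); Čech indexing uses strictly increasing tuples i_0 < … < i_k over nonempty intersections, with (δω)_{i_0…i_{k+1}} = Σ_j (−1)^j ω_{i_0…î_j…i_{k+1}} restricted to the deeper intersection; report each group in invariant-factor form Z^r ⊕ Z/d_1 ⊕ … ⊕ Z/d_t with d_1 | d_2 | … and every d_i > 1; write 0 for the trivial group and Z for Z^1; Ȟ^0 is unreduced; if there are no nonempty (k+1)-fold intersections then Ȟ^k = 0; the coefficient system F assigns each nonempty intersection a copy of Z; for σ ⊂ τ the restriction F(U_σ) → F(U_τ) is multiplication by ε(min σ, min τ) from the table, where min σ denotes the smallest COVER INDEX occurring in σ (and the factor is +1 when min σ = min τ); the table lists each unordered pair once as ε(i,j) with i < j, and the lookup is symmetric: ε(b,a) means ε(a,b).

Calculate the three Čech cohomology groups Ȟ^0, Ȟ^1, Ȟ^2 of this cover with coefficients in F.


nerve simplices:
  U12={e} U13={h} U14={g} U15={c,f} U23={b} U45={a,d}
C dims 5,6; δ0: rk 5, SNF 1^4·2
degree 0: 5−5−0 = 0 → Ȟ^0 ≅ 0
degree 1: 6−0−5 = 1 plus torsion [2] → Ȟ^1 ≅ Z ⊕ Z/2
degree 2: 0−0−0 = 0 → Ȟ^2 ≅ 0

Ȟ^0 = 0, Ȟ^1 = Z ⊕ Z/2, Ȟ^2 = 0


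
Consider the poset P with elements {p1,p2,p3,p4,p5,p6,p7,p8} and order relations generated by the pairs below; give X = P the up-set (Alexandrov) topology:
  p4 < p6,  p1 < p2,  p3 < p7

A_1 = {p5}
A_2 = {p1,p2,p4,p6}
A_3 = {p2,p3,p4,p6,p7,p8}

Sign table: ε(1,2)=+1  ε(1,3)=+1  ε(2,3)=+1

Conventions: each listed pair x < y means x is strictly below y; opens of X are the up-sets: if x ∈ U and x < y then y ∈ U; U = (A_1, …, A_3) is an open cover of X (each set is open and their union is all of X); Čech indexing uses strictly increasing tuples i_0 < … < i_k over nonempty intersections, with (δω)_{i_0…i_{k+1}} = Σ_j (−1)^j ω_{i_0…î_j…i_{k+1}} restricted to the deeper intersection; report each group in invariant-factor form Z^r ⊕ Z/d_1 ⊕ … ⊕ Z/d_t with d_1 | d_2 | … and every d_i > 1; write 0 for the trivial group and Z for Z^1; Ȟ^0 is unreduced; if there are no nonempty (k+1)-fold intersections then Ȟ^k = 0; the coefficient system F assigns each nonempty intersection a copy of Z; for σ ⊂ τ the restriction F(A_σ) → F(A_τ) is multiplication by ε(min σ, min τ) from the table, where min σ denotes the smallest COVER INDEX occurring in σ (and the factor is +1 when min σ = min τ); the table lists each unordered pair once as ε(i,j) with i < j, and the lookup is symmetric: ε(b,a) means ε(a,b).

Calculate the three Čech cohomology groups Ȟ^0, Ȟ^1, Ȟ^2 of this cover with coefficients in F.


Ȟ^0 ≅ Z^2, Ȟ^1 ≅ 0, Ȟ^2 ≅ 0

nerve of the cover:
  A23={p2,p4,p6}
C dims 3,1; δ0: rk 1, SNF 1^1
Ȟ^0 = (3 − 1) − 0 = 2, so Ȟ^0 ≅ Z^2
Ȟ^1 = (1 − 0) − 1 = 0, so Ȟ^1 ≅ 0
Ȟ^2 = (0 − 0) − 0 = 0, so Ȟ^2 ≅ 0


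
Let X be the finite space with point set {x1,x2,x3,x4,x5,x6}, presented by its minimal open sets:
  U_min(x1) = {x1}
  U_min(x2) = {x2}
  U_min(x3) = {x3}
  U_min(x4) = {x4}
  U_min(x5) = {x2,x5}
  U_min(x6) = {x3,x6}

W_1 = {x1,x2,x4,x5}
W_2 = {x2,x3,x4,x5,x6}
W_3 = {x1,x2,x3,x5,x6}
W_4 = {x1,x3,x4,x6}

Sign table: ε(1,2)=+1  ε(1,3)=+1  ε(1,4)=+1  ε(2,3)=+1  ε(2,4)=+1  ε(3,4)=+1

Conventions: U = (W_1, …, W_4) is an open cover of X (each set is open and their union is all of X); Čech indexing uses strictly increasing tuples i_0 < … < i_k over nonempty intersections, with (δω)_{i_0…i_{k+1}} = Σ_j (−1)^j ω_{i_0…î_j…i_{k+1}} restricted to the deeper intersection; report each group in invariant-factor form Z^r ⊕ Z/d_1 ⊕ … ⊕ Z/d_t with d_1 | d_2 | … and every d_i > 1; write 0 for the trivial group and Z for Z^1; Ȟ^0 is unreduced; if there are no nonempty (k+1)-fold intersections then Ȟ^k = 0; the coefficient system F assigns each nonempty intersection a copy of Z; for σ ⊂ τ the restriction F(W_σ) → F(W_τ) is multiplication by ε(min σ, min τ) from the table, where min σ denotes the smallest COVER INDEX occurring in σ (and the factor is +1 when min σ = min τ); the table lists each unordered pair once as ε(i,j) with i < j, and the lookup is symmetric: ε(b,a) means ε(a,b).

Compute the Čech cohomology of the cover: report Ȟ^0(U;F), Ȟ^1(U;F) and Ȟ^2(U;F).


Ȟ^0 = Z,  Ȟ^1 = 0,  Ȟ^2 = Z

intersection data:
  W12={x2,x4,x5} W13={x1,x2,x5} W14={x1,x4} W23={x2,x3,x5,x6} W24={x3,x4,x6} W34={x1,x3,x6}
  W123={x2,x5} W124={x4} W134={x1} W234={x3,x6}
C dims 4,6,4; δ0: rk 3, SNF 1^3; δ1: rk 3, SNF 1^3
Ȟ^0 = (4 − 3) − 0 = 1, so Ȟ^0 ≅ Z
Ȟ^1 = (6 − 3) − 3 = 0, so Ȟ^1 ≅ 0
Ȟ^2 = (4 − 0) − 3 = 1, so Ȟ^2 ≅ Z


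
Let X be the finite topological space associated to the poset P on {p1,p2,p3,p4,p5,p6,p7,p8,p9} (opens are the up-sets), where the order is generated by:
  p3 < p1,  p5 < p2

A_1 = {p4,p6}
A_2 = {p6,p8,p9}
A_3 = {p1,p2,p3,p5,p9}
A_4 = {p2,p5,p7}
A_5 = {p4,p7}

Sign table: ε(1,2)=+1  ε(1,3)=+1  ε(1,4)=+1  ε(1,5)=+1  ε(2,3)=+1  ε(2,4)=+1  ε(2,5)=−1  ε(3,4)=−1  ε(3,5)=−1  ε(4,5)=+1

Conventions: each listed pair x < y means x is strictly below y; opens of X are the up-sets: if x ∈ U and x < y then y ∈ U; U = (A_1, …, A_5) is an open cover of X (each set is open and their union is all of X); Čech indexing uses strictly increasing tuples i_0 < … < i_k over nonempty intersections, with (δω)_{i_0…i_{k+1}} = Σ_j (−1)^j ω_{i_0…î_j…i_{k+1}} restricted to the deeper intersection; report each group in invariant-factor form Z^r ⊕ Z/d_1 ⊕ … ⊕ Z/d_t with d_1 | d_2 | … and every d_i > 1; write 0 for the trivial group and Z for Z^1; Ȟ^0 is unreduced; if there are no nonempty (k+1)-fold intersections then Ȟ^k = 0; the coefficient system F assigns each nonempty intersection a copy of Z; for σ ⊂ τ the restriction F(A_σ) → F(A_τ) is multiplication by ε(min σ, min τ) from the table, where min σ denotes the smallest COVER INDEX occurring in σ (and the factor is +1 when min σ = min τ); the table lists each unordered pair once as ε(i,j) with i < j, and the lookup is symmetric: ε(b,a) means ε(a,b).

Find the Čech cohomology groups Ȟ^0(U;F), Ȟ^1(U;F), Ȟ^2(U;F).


nerve simplices:
  A12={p6} A15={p4} A23={p9} A34={p2,p5} A45={p7}
C dims 5,5; δ0: rk 5, SNF 1^4·2
degree 0: 5−5−0 = 0 → Ȟ^0 ≅ 0
degree 1: 5−0−5 = 0 plus torsion [2] → Ȟ^1 ≅ Z/2
degree 2: 0−0−0 = 0 → Ȟ^2 ≅ 0

Ȟ^0 ≅ 0,  Ȟ^1 ≅ Z/2,  Ȟ^2 ≅ 0


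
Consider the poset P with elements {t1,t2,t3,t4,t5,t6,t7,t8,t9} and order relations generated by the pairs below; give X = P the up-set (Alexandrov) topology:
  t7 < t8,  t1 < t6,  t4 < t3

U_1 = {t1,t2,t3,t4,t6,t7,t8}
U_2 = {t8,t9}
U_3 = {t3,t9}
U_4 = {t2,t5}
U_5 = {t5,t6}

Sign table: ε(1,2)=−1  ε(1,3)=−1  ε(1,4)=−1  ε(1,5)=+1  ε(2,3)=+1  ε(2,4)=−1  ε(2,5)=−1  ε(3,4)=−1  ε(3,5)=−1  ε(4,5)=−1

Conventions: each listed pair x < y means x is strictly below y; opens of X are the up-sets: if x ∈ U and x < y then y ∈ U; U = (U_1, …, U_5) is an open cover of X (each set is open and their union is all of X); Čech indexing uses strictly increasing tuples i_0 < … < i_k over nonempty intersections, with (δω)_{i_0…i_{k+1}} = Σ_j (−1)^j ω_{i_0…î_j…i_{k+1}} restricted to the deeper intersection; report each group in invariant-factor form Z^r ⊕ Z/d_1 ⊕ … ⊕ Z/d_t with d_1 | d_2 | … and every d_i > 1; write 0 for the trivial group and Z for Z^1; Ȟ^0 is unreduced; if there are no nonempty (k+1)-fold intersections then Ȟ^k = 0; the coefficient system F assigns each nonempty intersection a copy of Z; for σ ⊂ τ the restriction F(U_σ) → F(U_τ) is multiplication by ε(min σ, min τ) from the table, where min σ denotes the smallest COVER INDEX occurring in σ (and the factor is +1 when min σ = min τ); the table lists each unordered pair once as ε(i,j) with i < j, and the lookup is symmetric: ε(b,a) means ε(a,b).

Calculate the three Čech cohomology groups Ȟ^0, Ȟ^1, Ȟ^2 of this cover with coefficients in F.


nerve simplices:
  U12={t8} U13={t3} U14={t2} U15={t6} U23={t9} U45={t5}
C dims 5,6; δ0: rk 4, SNF 1^4
degree 0: 5−4−0 = 1 → Ȟ^0 ≅ Z
degree 1: 6−0−4 = 2 → Ȟ^1 ≅ Z^2
degree 2: 0−0−0 = 0 → Ȟ^2 ≅ 0

Ȟ^0 = Z,  Ȟ^1 = Z^2,  Ȟ^2 = 0


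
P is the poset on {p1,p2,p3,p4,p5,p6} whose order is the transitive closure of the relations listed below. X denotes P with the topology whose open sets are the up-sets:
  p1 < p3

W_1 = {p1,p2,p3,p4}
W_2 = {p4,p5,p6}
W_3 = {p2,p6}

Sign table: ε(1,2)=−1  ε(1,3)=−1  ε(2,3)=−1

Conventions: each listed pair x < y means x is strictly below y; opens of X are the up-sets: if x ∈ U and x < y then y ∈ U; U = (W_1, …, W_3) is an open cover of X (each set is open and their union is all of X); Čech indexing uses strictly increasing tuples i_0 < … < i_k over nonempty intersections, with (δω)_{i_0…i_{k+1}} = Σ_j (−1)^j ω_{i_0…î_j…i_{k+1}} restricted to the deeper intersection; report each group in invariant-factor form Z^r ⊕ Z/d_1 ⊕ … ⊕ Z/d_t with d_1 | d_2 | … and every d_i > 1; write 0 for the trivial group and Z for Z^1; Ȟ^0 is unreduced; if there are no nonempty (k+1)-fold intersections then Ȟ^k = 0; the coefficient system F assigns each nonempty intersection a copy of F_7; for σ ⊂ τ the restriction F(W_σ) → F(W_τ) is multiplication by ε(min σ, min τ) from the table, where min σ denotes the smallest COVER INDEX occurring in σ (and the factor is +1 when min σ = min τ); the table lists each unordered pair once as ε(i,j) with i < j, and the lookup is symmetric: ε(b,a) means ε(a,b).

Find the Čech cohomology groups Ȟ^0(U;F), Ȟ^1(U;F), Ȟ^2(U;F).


nonempty intersections:
  W12={p4} W13={p2} W23={p6}
C dims 3,3; δ0: rk_F7 3
Ȟ^0: (3−3)−0=0 ⇒ 0
Ȟ^1: (3−0)−3=0 ⇒ 0
Ȟ^2: (0−0)−0=0 ⇒ 0

Ȟ^0 = 0; Ȟ^1 = 0; Ȟ^2 = 0


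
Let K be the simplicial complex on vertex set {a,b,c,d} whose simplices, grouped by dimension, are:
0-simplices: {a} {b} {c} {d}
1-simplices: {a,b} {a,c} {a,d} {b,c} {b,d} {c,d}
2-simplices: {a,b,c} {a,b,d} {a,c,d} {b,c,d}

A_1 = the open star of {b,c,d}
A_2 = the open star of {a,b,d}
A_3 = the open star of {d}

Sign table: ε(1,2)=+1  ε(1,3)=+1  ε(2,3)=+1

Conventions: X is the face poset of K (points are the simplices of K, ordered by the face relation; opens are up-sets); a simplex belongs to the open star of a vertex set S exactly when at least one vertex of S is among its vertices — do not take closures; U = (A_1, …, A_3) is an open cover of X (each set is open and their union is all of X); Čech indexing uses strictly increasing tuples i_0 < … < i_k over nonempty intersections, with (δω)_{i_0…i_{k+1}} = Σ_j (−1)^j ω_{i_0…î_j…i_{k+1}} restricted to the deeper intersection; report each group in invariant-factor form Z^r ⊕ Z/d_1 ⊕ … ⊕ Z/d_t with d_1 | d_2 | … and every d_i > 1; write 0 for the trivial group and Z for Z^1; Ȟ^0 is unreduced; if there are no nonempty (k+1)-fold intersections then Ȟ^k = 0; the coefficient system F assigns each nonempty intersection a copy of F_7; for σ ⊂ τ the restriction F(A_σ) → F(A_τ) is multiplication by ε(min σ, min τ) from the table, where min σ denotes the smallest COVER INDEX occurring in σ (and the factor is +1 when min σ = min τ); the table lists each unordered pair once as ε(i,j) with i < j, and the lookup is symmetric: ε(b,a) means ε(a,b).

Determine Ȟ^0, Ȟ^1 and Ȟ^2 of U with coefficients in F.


nerve simplices:
  A1={{b},{c},{d},{a,b},{a,c},{a,d},{b,c},{b,d},{c,d},{a,b,c},{a,b,d},{a,c,d},{b,c,d}} A2={{a},{b},{d},{a,b},{a,c},{a,d},{b,c},{b,d},{c,d},{a,b,c},{a,b,d},{a,c,d},{b,c,d}} A3={{d},{a,d},{b,d},{c,d},{a,b,d},{a,c,d},{b,c,d}}
  A12={{b},{d},{a,b},{a,c},{a,d},{b,c},{b,d},{c,d},{a,b,c},{a,b,d},{a,c,d},{b,c,d}} A13={{d},{a,d},{b,d},{c,d},{a,b,d},{a,c,d},{b,c,d}} A23={{d},{a,d},{b,d},{c,d},{a,b,d},{a,c,d},{b,c,d}}
  A123={{d},{a,d},{b,d},{c,d},{a,b,d},{a,c,d},{b,c,d}}
C dims 3,3,1; δ0: rk_F7 2; δ1: rk_F7 1
degree 0: 3−2−0 = 1 → Ȟ^0 ≅ Z/7
degree 1: 3−1−2 = 0 → Ȟ^1 ≅ 0
degree 2: 1−0−1 = 0 → Ȟ^2 ≅ 0

Ȟ^0 ≅ Z/7, Ȟ^1 ≅ 0, Ȟ^2 ≅ 0


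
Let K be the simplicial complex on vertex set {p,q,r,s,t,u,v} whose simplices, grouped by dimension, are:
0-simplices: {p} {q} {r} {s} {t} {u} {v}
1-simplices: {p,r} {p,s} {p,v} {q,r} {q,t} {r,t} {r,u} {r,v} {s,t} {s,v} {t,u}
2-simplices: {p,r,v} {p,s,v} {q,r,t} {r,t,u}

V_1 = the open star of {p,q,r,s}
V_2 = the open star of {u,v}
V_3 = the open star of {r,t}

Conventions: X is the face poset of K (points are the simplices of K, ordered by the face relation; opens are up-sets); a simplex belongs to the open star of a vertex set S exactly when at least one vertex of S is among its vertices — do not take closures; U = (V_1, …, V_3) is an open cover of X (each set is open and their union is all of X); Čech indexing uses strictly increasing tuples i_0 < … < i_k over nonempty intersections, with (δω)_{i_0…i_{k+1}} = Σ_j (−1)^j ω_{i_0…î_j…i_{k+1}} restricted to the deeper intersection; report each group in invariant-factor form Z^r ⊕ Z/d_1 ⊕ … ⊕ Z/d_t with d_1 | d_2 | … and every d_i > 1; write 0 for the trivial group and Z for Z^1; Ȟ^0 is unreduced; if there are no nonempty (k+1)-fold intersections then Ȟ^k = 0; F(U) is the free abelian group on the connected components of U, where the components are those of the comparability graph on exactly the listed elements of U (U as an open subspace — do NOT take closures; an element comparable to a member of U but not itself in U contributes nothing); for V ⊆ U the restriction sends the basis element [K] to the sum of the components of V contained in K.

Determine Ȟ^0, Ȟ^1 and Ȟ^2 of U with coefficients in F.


Ȟ^0(U;F) ≅ Z,  Ȟ^1(U;F) ≅ Z,  Ȟ^2(U;F) ≅ 0

intersection data:
  V1={{p},{q},{r},{s},{p,r},{p,s},{p,v},{q,r},{q,t},{r,t},{r,u},{r,v},{s,t},{s,v},{p,r,v},{p,s,v},{q,r,t},{r,t,u}} V2={{u},{v},{p,v},{r,u},{r,v},{s,v},{t,u},{p,r,v},{p,s,v},{r,t,u}} V3={{r},{t},{p,r},{q,r},{q,t},{r,t},{r,u},{r,v},{s,t},{t,u},{p,r,v},{q,r,t},{r,t,u}}
  V12={{p,v},{r,u},{r,v},{s,v},{p,r,v},{p,s,v},{r,t,u}} V13={{r},{p,r},{q,r},{q,t},{r,t},{r,u},{r,v},{s,t},{p,r,v},{q,r,t},{r,t,u}} V23={{r,u},{r,v},{t,u},{p,r,v},{r,t,u}}
  V123={{r,u},{r,v},{p,r,v},{r,t,u}}
components per intersection:
  V1: {{p},{q},{r},{s},{p,r},{p,s},{p,v},{q,r},{q,t},{r,t},{r,u},{r,v},{s,t},{s,v},{p,r,v},{p,s,v},{q,r,t},{r,t,u}}
  V2: {{u},{r,u},{t,u},{r,t,u}} {{v},{p,v},{r,v},{s,v},{p,r,v},{p,s,v}}
  V3: {{r},{t},{p,r},{q,r},{q,t},{r,t},{r,u},{r,v},{s,t},{t,u},{p,r,v},{q,r,t},{r,t,u}}
  V12: {{p,v},{r,v},{s,v},{p,r,v},{p,s,v}} {{r,u},{r,t,u}}
  V13: {{r},{p,r},{q,r},{q,t},{r,t},{r,u},{r,v},{p,r,v},{q,r,t},{r,t,u}} {{s,t}}
  V23: {{r,u},{t,u},{r,t,u}} {{r,v},{p,r,v}}
  V123: {{r,u},{r,t,u}} {{r,v},{p,r,v}}
C dims 4,6,2; δ0: rk 3, SNF 1^3; δ1: rk 2, SNF 1^2
Ȟ^0 = (4 − 3) − 0 = 1, so Ȟ^0 ≅ Z
Ȟ^1 = (6 − 2) − 3 = 1, so Ȟ^1 ≅ Z
Ȟ^2 = (2 − 0) − 2 = 0, so Ȟ^2 ≅ 0


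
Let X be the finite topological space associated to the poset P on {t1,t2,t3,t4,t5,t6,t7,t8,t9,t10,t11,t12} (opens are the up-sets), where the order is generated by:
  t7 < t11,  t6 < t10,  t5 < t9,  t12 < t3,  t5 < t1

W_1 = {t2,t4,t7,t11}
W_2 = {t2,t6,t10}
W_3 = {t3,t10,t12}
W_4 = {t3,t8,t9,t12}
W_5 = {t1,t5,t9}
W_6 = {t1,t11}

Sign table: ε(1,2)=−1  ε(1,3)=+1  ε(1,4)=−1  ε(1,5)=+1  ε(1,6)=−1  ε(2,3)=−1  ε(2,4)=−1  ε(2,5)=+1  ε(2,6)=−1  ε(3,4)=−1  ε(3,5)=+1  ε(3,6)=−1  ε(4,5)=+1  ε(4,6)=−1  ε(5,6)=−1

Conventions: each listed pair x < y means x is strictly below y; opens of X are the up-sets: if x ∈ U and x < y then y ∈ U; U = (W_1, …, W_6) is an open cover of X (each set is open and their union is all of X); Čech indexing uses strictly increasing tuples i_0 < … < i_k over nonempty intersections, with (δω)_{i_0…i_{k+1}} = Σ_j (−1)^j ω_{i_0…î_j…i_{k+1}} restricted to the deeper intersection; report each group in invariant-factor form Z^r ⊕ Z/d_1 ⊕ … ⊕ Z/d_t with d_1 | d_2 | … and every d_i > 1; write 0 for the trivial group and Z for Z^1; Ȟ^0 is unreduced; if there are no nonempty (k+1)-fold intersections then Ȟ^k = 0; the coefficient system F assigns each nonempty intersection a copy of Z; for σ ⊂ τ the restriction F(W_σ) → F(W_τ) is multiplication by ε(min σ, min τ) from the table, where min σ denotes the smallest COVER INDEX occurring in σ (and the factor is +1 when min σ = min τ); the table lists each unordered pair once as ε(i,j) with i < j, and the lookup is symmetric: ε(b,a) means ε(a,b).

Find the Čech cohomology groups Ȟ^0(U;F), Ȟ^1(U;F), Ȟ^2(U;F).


intersection data:
  W12={t2} W16={t11} W23={t10} W34={t3,t12} W45={t9} W56={t1}
C dims 6,6; δ0: rk 6, SNF 1^5·2
Ȟ^0 = (6 − 6) − 0 = 0, so Ȟ^0 ≅ 0
Ȟ^1 = (6 − 0) − 6 = 0 plus torsion [2], so Ȟ^1 ≅ Z/2
Ȟ^2 = (0 − 0) − 0 = 0, so Ȟ^2 ≅ 0

Ȟ^0(U;F) ≅ 0; Ȟ^1(U;F) ≅ Z/2; Ȟ^2(U;F) ≅ 0


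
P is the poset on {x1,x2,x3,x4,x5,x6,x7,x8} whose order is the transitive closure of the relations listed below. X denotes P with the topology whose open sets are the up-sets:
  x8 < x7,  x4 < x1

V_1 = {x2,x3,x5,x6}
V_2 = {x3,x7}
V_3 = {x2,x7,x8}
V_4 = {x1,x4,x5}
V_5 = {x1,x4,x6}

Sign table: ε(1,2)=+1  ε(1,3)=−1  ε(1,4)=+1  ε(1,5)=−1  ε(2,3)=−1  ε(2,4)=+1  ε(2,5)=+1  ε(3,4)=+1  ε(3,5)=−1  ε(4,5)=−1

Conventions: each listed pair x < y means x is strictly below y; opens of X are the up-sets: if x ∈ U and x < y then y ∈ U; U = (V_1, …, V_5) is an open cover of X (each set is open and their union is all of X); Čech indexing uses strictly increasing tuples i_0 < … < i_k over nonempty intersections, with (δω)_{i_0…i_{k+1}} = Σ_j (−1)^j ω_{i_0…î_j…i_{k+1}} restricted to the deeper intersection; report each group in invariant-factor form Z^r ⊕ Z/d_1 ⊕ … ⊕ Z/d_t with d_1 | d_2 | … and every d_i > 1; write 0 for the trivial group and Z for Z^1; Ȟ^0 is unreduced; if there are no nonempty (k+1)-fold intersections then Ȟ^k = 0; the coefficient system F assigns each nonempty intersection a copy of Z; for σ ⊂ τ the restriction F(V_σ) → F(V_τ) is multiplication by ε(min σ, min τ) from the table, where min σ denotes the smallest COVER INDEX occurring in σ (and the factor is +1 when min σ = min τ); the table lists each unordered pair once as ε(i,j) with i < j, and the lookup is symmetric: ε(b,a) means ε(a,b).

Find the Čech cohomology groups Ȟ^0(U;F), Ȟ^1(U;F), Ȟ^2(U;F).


Ȟ^0(U;F) ≅ Z, Ȟ^1(U;F) ≅ Z^2, Ȟ^2(U;F) ≅ 0

nonempty intersections:
  V12={x3} V13={x2} V14={x5} V15={x6} V23={x7} V45={x1,x4}
C dims 5,6; δ0: rk 4, SNF 1^4
Ȟ^0: (5−4)−0=1 ⇒ Z
Ȟ^1: (6−0)−4=2 ⇒ Z^2
Ȟ^2: (0−0)−0=0 ⇒ 0


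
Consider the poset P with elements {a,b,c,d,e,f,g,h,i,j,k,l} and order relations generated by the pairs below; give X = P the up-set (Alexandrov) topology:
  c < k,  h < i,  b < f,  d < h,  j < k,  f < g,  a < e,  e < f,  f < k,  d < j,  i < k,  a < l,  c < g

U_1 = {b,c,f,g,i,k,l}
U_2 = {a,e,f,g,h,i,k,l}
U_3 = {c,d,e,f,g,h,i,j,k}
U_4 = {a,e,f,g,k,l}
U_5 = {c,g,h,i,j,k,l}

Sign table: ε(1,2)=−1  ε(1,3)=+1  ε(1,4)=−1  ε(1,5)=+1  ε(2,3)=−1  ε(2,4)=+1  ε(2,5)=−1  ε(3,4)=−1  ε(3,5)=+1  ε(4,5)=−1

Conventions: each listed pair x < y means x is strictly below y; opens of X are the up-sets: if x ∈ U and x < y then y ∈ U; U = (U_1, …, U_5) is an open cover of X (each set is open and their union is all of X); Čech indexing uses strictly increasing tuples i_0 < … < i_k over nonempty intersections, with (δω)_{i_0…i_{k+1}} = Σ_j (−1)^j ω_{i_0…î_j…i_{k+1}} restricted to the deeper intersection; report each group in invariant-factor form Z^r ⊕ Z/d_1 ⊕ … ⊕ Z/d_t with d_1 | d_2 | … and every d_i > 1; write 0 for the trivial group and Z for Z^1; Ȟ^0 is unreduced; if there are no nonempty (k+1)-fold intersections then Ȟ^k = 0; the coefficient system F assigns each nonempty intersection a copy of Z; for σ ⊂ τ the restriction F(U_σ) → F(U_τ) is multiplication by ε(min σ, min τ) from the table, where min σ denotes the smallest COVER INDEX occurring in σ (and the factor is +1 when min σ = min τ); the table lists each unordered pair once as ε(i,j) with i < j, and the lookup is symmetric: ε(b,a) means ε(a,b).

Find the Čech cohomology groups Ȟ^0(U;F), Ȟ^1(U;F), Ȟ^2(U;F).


Ȟ^0 ≅ Z, Ȟ^1 ≅ 0, Ȟ^2 ≅ 0

nerve simplices:
  U12={f,g,i,k,l} U13={c,f,g,i,k} U14={f,g,k,l} U15={c,g,i,k,l} U23={e,f,g,h,i,k} U24={a,e,f,g,k,l} U25={g,h,i,k,l} U34={e,f,g,k} U35={c,g,h,i,j,k} U45={g,k,l}
  U123={f,g,i,k} U124={f,g,k,l} U125={g,i,k,l} U134={f,g,k} U135={c,g,i,k} U145={g,k,l} U234={e,f,g,k} U235={g,h,i,k} U245={g,k,l} U345={g,k}
  U1234={f,g,k} U1235={g,i,k} U1245={g,k,l} U1345={g,k} U2345={g,k}
  U12345={g,k}
C dims 5,10,10,5; δ0: rk 4, SNF 1^4; δ1: rk 6, SNF 1^6; δ2: rk 4, SNF 1^4
degree 0: 5−4−0 = 1 → Ȟ^0 ≅ Z
degree 1: 10−6−4 = 0 → Ȟ^1 ≅ 0
degree 2: 10−4−6 = 0 → Ȟ^2 ≅ 0


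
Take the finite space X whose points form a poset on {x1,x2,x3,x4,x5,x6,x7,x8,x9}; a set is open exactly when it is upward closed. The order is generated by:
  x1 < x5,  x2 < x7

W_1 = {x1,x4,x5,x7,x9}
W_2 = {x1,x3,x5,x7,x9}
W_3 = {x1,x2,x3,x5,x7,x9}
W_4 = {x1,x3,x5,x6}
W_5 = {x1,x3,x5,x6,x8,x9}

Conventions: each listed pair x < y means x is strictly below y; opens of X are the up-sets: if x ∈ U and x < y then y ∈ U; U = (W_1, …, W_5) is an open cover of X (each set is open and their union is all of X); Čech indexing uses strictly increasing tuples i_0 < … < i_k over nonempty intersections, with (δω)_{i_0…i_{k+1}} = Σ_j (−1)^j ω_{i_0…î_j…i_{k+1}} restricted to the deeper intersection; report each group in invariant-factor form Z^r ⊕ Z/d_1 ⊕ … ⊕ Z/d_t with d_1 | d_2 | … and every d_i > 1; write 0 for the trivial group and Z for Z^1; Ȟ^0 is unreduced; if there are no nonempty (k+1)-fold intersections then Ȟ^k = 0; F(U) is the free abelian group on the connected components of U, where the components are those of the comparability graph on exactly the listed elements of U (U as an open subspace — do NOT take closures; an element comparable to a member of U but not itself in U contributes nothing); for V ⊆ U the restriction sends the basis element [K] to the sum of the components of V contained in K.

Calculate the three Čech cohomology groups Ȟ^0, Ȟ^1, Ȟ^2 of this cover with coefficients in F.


Ȟ^0 ≅ Z^7,  Ȟ^1 ≅ 0,  Ȟ^2 ≅ 0

cover nerve:
  W12={x1,x5,x7,x9} W13={x1,x5,x7,x9} W14={x1,x5} W15={x1,x5,x9} W23={x1,x3,x5,x7,x9} W24={x1,x3,x5} W25={x1,x3,x5,x9} W34={x1,x3,x5} W35={x1,x3,x5,x9} W45={x1,x3,x5,x6}
  W123={x1,x5,x7,x9} W124={x1,x5} W125={x1,x5,x9} W134={x1,x5} W135={x1,x5,x9} W145={x1,x5} W234={x1,x3,x5} W235={x1,x3,x5,x9} W245={x1,x3,x5} W345={x1,x3,x5}
  W1234={x1,x5} W1235={x1,x5,x9} W1245={x1,x5} W1345={x1,x5} W2345={x1,x3,x5}
  W12345={x1,x5}
components per intersection:
  W1: {x1,x5} {x4} {x7} {x9}
  W2: {x1,x5} {x3} {x7} {x9}
  W3: {x1,x5} {x2,x7} {x3} {x9}
  W4: {x1,x5} {x3} {x6}
  W5: {x1,x5} {x3} {x6} {x8} {x9}
  W12: {x1,x5} {x7} {x9}
  W13: {x1,x5} {x7} {x9}
  W14: {x1,x5}
  W15: {x1,x5} {x9}
  W23: {x1,x5} {x3} {x7} {x9}
  W24: {x1,x5} {x3}
  W25: {x1,x5} {x3} {x9}
  W34: {x1,x5} {x3}
  W35: {x1,x5} {x3} {x9}
  W45: {x1,x5} {x3} {x6}
  W123: {x1,x5} {x7} {x9}
  W124: {x1,x5}
  W125: {x1,x5} {x9}
  W134: {x1,x5}
  W135: {x1,x5} {x9}
  W145: {x1,x5}
  W234: {x1,x5} {x3}
  W235: {x1,x5} {x3} {x9}
  W245: {x1,x5} {x3}
  W345: {x1,x5} {x3}
  W1234: {x1,x5}
  W1235: {x1,x5} {x9}
  W1245: {x1,x5}
  W1345: {x1,x5}
  W2345: {x1,x5} {x3}
  W12345: {x1,x5}
C dims 20,26,19,7; δ0: rk 13, SNF 1^13; δ1: rk 13, SNF 1^13; δ2: rk 6, SNF 1^6
Ȟ^0: (20−13)−0=7 ⇒ Z^7
Ȟ^1: (26−13)−13=0 ⇒ 0
Ȟ^2: (19−6)−13=0 ⇒ 0


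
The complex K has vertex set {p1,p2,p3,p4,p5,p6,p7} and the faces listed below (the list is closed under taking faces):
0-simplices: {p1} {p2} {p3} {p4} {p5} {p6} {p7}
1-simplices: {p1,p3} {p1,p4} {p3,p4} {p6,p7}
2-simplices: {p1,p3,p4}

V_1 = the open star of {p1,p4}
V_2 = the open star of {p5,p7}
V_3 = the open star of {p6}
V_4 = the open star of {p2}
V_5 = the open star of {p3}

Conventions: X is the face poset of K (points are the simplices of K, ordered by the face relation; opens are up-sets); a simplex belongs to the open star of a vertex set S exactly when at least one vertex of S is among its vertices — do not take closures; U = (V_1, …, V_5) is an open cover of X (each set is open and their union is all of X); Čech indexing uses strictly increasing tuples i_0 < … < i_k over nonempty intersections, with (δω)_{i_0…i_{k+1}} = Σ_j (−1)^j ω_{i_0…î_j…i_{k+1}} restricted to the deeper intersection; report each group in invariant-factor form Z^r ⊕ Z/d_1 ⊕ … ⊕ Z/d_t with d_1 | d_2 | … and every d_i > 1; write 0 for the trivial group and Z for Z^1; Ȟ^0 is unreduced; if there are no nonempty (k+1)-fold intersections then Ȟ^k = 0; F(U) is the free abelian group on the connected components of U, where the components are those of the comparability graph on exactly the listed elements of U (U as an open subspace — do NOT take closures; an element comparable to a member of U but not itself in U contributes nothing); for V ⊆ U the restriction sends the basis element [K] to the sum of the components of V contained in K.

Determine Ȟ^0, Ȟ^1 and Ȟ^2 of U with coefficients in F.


cover nerve:
  V1={{p1},{p4},{p1,p3},{p1,p4},{p3,p4},{p1,p3,p4}} V2={{p5},{p7},{p6,p7}} V3={{p6},{p6,p7}} V4={{p2}} V5={{p3},{p1,p3},{p3,p4},{p1,p3,p4}}
  V15={{p1,p3},{p3,p4},{p1,p3,p4}} V23={{p6,p7}}
components per intersection:
  V1: {{p1},{p4},{p1,p3},{p1,p4},{p3,p4},{p1,p3,p4}}
  V2: {{p5}} {{p7},{p6,p7}}
  V3: {{p6},{p6,p7}}
  V4: {{p2}}
  V5: {{p3},{p1,p3},{p3,p4},{p1,p3,p4}}
  V15: {{p1,p3},{p3,p4},{p1,p3,p4}}
  V23: {{p6,p7}}
C dims 6,2; δ0: rk 2, SNF 1^2
Ȟ^0: (6−2)−0=4 ⇒ Z^4
Ȟ^1: (2−0)−2=0 ⇒ 0
Ȟ^2: (0−0)−0=0 ⇒ 0

Ȟ^0 ≅ Z^4; Ȟ^1 ≅ 0; Ȟ^2 ≅ 0


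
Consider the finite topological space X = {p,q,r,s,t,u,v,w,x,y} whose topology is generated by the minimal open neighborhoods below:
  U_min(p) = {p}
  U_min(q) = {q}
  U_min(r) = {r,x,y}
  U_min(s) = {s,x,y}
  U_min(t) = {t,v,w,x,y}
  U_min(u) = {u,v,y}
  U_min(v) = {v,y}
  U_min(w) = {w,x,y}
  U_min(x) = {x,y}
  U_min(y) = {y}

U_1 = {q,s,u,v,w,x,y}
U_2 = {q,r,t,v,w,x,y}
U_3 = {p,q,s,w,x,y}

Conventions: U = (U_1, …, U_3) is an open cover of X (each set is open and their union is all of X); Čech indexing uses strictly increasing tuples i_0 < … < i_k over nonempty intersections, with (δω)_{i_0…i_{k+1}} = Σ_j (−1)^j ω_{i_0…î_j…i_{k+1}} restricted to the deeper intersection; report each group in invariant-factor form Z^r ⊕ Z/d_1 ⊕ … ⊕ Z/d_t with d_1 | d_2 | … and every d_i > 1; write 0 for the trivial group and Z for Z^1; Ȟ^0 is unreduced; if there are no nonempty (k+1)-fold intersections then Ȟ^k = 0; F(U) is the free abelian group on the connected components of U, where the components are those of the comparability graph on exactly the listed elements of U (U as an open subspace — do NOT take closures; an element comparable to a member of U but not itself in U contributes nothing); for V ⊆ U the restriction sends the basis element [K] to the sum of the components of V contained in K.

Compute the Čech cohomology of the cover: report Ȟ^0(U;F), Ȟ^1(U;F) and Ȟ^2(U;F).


nonempty overlaps:
  U12={q,v,w,x,y} U13={q,s,w,x,y} U23={q,w,x,y}
  U123={q,w,x,y}
components per intersection:
  U1: {q} {s,u,v,w,x,y}
  U2: {q} {r,t,v,w,x,y}
  U3: {p} {q} {s,w,x,y}
  U12: {q} {v,w,x,y}
  U13: {q} {s,w,x,y}
  U23: {q} {w,x,y}
  U123: {q} {w,x,y}
C dims 7,6,2; δ0: rk 4, SNF 1^4; δ1: rk 2, SNF 1^2
degree 0: 7−4−0 = 3 → Ȟ^0 ≅ Z^3
degree 1: 6−2−4 = 0 → Ȟ^1 ≅ 0
degree 2: 2−0−2 = 0 → Ȟ^2 ≅ 0

Ȟ^0 = Z^3,  Ȟ^1 = 0,  Ȟ^2 = 0


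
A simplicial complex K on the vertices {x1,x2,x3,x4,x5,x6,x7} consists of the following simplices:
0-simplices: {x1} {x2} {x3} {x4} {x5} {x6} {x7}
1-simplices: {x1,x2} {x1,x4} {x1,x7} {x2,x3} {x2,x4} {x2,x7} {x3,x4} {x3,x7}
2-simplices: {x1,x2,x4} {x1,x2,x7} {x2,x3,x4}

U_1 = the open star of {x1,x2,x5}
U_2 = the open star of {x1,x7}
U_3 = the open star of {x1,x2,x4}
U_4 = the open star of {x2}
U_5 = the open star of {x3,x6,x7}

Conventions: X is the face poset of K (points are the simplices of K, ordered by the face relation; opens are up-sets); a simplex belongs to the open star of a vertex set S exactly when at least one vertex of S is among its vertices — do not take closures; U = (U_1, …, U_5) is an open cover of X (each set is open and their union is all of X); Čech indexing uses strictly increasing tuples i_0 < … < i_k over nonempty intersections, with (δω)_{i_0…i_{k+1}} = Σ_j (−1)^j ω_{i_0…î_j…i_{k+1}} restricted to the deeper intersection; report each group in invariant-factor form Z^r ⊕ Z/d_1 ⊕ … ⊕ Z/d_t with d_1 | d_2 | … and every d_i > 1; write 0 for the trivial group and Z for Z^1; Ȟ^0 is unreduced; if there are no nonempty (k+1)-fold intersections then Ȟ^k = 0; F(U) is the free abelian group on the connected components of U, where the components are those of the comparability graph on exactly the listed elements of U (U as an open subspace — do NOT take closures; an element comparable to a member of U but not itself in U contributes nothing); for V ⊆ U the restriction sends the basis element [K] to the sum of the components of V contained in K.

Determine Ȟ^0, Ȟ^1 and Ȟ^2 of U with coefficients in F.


Ȟ^0 = Z^3, Ȟ^1 = Z, Ȟ^2 = 0

nerve simplices:
  U1={{x1},{x2},{x5},{x1,x2},{x1,x4},{x1,x7},{x2,x3},{x2,x4},{x2,x7},{x1,x2,x4},{x1,x2,x7},{x2,x3,x4}} U2={{x1},{x7},{x1,x2},{x1,x4},{x1,x7},{x2,x7},{x3,x7},{x1,x2,x4},{x1,x2,x7}} U3={{x1},{x2},{x4},{x1,x2},{x1,x4},{x1,x7},{x2,x3},{x2,x4},{x2,x7},{x3,x4},{x1,x2,x4},{x1,x2,x7},{x2,x3,x4}} U4={{x2},{x1,x2},{x2,x3},{x2,x4},{x2,x7},{x1,x2,x4},{x1,x2,x7},{x2,x3,x4}} U5={{x3},{x6},{x7},{x1,x7},{x2,x3},{x2,x7},{x3,x4},{x3,x7},{x1,x2,x7},{x2,x3,x4}}
  U12={{x1},{x1,x2},{x1,x4},{x1,x7},{x2,x7},{x1,x2,x4},{x1,x2,x7}} U13={{x1},{x2},{x1,x2},{x1,x4},{x1,x7},{x2,x3},{x2,x4},{x2,x7},{x1,x2,x4},{x1,x2,x7},{x2,x3,x4}} U14={{x2},{x1,x2},{x2,x3},{x2,x4},{x2,x7},{x1,x2,x4},{x1,x2,x7},{x2,x3,x4}} U15={{x1,x7},{x2,x3},{x2,x7},{x1,x2,x7},{x2,x3,x4}} U23={{x1},{x1,x2},{x1,x4},{x1,x7},{x2,x7},{x1,x2,x4},{x1,x2,x7}} U24={{x1,x2},{x2,x7},{x1,x2,x4},{x1,x2,x7}} U25={{x7},{x1,x7},{x2,x7},{x3,x7},{x1,x2,x7}} U34={{x2},{x1,x2},{x2,x3},{x2,x4},{x2,x7},{x1,x2,x4},{x1,x2,x7},{x2,x3,x4}} U35={{x1,x7},{x2,x3},{x2,x7},{x3,x4},{x1,x2,x7},{x2,x3,x4}} U45={{x2,x3},{x2,x7},{x1,x2,x7},{x2,x3,x4}}
  U123={{x1},{x1,x2},{x1,x4},{x1,x7},{x2,x7},{x1,x2,x4},{x1,x2,x7}} U124={{x1,x2},{x2,x7},{x1,x2,x4},{x1,x2,x7}} U125={{x1,x7},{x2,x7},{x1,x2,x7}} U134={{x2},{x1,x2},{x2,x3},{x2,x4},{x2,x7},{x1,x2,x4},{x1,x2,x7},{x2,x3,x4}} U135={{x1,x7},{x2,x3},{x2,x7},{x1,x2,x7},{x2,x3,x4}} U145={{x2,x3},{x2,x7},{x1,x2,x7},{x2,x3,x4}} U234={{x1,x2},{x2,x7},{x1,x2,x4},{x1,x2,x7}} U235={{x1,x7},{x2,x7},{x1,x2,x7}} U245={{x2,x7},{x1,x2,x7}} U345={{x2,x3},{x2,x7},{x1,x2,x7},{x2,x3,x4}}
  U1234={{x1,x2},{x2,x7},{x1,x2,x4},{x1,x2,x7}} U1235={{x1,x7},{x2,x7},{x1,x2,x7}} U1245={{x2,x7},{x1,x2,x7}} U1345={{x2,x3},{x2,x7},{x1,x2,x7},{x2,x3,x4}} U2345={{x2,x7},{x1,x2,x7}}
  U12345={{x2,x7},{x1,x2,x7}}
components per intersection:
  U1: {{x1},{x2},{x1,x2},{x1,x4},{x1,x7},{x2,x3},{x2,x4},{x2,x7},{x1,x2,x4},{x1,x2,x7},{x2,x3,x4}} {{x5}}
  U2: {{x1},{x7},{x1,x2},{x1,x4},{x1,x7},{x2,x7},{x3,x7},{x1,x2,x4},{x1,x2,x7}}
  U3: {{x1},{x2},{x4},{x1,x2},{x1,x4},{x1,x7},{x2,x3},{x2,x4},{x2,x7},{x3,x4},{x1,x2,x4},{x1,x2,x7},{x2,x3,x4}}
  U4: {{x2},{x1,x2},{x2,x3},{x2,x4},{x2,x7},{x1,x2,x4},{x1,x2,x7},{x2,x3,x4}}
  U5: {{x3},{x7},{x1,x7},{x2,x3},{x2,x7},{x3,x4},{x3,x7},{x1,x2,x7},{x2,x3,x4}} {{x6}}
  U12: {{x1},{x1,x2},{x1,x4},{x1,x7},{x2,x7},{x1,x2,x4},{x1,x2,x7}}
  U13: {{x1},{x2},{x1,x2},{x1,x4},{x1,x7},{x2,x3},{x2,x4},{x2,x7},{x1,x2,x4},{x1,x2,x7},{x2,x3,x4}}
  U14: {{x2},{x1,x2},{x2,x3},{x2,x4},{x2,x7},{x1,x2,x4},{x1,x2,x7},{x2,x3,x4}}
  U15: {{x1,x7},{x2,x7},{x1,x2,x7}} {{x2,x3},{x2,x3,x4}}
  U23: {{x1},{x1,x2},{x1,x4},{x1,x7},{x2,x7},{x1,x2,x4},{x1,x2,x7}}
  U24: {{x1,x2},{x2,x7},{x1,x2,x4},{x1,x2,x7}}
  U25: {{x7},{x1,x7},{x2,x7},{x3,x7},{x1,x2,x7}}
  U34: {{x2},{x1,x2},{x2,x3},{x2,x4},{x2,x7},{x1,x2,x4},{x1,x2,x7},{x2,x3,x4}}
  U35: {{x1,x7},{x2,x7},{x1,x2,x7}} {{x2,x3},{x3,x4},{x2,x3,x4}}
  U45: {{x2,x3},{x2,x3,x4}} {{x2,x7},{x1,x2,x7}}
  U123: {{x1},{x1,x2},{x1,x4},{x1,x7},{x2,x7},{x1,x2,x4},{x1,x2,x7}}
  U124: {{x1,x2},{x2,x7},{x1,x2,x4},{x1,x2,x7}}
  U125: {{x1,x7},{x2,x7},{x1,x2,x7}}
  U134: {{x2},{x1,x2},{x2,x3},{x2,x4},{x2,x7},{x1,x2,x4},{x1,x2,x7},{x2,x3,x4}}
  U135: {{x1,x7},{x2,x7},{x1,x2,x7}} {{x2,x3},{x2,x3,x4}}
  U145: {{x2,x3},{x2,x3,x4}} {{x2,x7},{x1,x2,x7}}
  U234: {{x1,x2},{x2,x7},{x1,x2,x4},{x1,x2,x7}}
  U235: {{x1,x7},{x2,x7},{x1,x2,x7}}
  U245: {{x2,x7},{x1,x2,x7}}
  U345: {{x2,x3},{x2,x3,x4}} {{x2,x7},{x1,x2,x7}}
  U1234: {{x1,x2},{x2,x7},{x1,x2,x4},{x1,x2,x7}}
  U1235: {{x1,x7},{x2,x7},{x1,x2,x7}}
  U1245: {{x2,x7},{x1,x2,x7}}
  U1345: {{x2,x3},{x2,x3,x4}} {{x2,x7},{x1,x2,x7}}
  U2345: {{x2,x7},{x1,x2,x7}}
  U12345: {{x2,x7},{x1,x2,x7}}
C dims 7,13,13,6; δ0: rk 4, SNF 1^4; δ1: rk 8, SNF 1^8; δ2: rk 5, SNF 1^5
degree 0: 7−4−0 = 3 → Ȟ^0 ≅ Z^3
degree 1: 13−8−4 = 1 → Ȟ^1 ≅ Z
degree 2: 13−5−8 = 0 → Ȟ^2 ≅ 0


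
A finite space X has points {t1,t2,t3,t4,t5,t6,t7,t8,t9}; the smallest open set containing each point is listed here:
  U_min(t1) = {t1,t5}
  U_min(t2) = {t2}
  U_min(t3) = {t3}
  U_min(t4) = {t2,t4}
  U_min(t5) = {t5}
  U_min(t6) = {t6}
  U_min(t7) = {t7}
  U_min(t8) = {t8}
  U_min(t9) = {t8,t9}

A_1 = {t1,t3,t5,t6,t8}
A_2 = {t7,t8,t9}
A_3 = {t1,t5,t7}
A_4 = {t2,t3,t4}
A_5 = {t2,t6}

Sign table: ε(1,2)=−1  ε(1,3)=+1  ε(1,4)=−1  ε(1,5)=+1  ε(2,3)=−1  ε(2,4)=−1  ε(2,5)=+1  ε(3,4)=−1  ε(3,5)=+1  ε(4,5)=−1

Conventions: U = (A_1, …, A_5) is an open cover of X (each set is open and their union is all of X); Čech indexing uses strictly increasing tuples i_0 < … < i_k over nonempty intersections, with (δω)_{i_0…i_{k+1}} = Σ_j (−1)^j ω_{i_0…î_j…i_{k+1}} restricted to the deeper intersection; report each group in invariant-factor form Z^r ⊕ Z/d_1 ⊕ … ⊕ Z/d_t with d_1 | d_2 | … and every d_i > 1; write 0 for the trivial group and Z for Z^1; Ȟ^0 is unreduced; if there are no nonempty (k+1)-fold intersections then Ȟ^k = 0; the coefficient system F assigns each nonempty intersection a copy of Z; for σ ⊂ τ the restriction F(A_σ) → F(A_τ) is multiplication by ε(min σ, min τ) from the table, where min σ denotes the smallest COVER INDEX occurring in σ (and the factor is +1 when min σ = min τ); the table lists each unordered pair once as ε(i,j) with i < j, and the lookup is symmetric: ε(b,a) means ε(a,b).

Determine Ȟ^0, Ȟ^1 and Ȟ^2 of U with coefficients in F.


Ȟ^0 = Z,  Ȟ^1 = Z^2,  Ȟ^2 = 0

nonempty overlaps:
  A12={t8} A13={t1,t5} A14={t3} A15={t6} A23={t7} A45={t2}
C dims 5,6; δ0: rk 4, SNF 1^4
degree 0: 5−4−0 = 1 → Ȟ^0 ≅ Z
degree 1: 6−0−4 = 2 → Ȟ^1 ≅ Z^2
degree 2: 0−0−0 = 0 → Ȟ^2 ≅ 0


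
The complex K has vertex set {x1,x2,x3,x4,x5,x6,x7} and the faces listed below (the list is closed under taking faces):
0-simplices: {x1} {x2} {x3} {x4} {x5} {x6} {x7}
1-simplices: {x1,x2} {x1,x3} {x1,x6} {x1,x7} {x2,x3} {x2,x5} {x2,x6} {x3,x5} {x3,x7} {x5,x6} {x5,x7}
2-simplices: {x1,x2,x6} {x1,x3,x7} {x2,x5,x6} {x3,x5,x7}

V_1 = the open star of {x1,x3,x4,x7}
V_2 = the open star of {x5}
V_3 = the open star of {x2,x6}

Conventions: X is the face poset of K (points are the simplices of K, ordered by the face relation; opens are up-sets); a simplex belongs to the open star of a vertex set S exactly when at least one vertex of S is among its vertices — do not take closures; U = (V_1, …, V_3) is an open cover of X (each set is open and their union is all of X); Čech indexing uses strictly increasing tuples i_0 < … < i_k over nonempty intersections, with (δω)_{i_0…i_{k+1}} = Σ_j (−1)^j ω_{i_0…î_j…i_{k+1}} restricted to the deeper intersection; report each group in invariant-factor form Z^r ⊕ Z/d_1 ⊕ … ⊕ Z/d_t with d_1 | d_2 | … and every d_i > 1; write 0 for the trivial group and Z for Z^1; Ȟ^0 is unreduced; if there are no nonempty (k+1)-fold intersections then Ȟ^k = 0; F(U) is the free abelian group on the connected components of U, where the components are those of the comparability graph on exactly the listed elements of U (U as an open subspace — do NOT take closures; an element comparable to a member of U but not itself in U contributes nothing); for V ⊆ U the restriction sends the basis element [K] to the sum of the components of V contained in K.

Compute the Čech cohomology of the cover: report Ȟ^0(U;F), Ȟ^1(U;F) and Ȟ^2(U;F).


Ȟ^0 ≅ Z^2, Ȟ^1 ≅ Z^2, Ȟ^2 ≅ 0

intersection data:
  V1={{x1},{x3},{x4},{x7},{x1,x2},{x1,x3},{x1,x6},{x1,x7},{x2,x3},{x3,x5},{x3,x7},{x5,x7},{x1,x2,x6},{x1,x3,x7},{x3,x5,x7}} V2={{x5},{x2,x5},{x3,x5},{x5,x6},{x5,x7},{x2,x5,x6},{x3,x5,x7}} V3={{x2},{x6},{x1,x2},{x1,x6},{x2,x3},{x2,x5},{x2,x6},{x5,x6},{x1,x2,x6},{x2,x5,x6}}
  V12={{x3,x5},{x5,x7},{x3,x5,x7}} V13={{x1,x2},{x1,x6},{x2,x3},{x1,x2,x6}} V23={{x2,x5},{x5,x6},{x2,x5,x6}}
components per intersection:
  V1: {{x1},{x3},{x7},{x1,x2},{x1,x3},{x1,x6},{x1,x7},{x2,x3},{x3,x5},{x3,x7},{x5,x7},{x1,x2,x6},{x1,x3,x7},{x3,x5,x7}} {{x4}}
  V2: {{x5},{x2,x5},{x3,x5},{x5,x6},{x5,x7},{x2,x5,x6},{x3,x5,x7}}
  V3: {{x2},{x6},{x1,x2},{x1,x6},{x2,x3},{x2,x5},{x2,x6},{x5,x6},{x1,x2,x6},{x2,x5,x6}}
  V12: {{x3,x5},{x5,x7},{x3,x5,x7}}
  V13: {{x1,x2},{x1,x6},{x1,x2,x6}} {{x2,x3}}
  V23: {{x2,x5},{x5,x6},{x2,x5,x6}}
C dims 4,4; δ0: rk 2, SNF 1^2
Ȟ^0 = (4 − 2) − 0 = 2, so Ȟ^0 ≅ Z^2
Ȟ^1 = (4 − 0) − 2 = 2, so Ȟ^1 ≅ Z^2
Ȟ^2 = (0 − 0) − 0 = 0, so Ȟ^2 ≅ 0


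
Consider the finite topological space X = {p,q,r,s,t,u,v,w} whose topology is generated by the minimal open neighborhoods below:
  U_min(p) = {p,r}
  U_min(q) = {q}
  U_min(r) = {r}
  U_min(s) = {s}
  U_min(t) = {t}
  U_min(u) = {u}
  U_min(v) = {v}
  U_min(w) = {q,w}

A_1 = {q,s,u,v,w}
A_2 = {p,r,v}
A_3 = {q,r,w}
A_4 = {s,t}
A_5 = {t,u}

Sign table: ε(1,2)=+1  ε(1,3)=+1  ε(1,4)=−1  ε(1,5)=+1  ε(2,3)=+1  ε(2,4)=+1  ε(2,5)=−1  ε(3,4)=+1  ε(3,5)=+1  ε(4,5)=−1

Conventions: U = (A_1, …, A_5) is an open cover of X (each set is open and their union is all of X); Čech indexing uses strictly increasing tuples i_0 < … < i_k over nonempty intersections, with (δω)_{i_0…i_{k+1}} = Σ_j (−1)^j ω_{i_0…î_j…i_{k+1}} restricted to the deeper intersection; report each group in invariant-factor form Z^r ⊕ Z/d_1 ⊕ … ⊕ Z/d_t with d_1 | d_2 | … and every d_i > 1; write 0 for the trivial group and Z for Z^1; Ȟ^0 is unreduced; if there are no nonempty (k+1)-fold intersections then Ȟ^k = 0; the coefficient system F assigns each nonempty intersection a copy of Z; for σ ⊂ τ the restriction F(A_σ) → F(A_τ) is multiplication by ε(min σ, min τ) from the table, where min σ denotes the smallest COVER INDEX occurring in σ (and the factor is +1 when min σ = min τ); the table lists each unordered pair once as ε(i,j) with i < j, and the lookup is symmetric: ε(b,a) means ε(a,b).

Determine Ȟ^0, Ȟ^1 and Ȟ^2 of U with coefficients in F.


Ȟ^0 = Z, Ȟ^1 = Z^2, Ȟ^2 = 0

nonempty overlaps:
  A12={v} A13={q,w} A14={s} A15={u} A23={r} A45={t}
C dims 5,6; δ0: rk 4, SNF 1^4
degree 0: 5−4−0 = 1 → Ȟ^0 ≅ Z
degree 1: 6−0−4 = 2 → Ȟ^1 ≅ Z^2
degree 2: 0−0−0 = 0 → Ȟ^2 ≅ 0
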